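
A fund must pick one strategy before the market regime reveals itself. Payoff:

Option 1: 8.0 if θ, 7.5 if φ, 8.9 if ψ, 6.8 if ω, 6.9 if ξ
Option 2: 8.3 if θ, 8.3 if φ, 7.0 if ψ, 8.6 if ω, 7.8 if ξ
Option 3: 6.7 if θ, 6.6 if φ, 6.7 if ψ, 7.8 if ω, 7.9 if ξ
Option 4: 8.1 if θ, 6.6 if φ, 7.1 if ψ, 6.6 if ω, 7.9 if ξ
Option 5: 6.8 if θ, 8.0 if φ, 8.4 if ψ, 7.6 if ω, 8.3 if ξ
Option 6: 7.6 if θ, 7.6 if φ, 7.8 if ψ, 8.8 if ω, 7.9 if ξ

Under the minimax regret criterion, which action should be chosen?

Option 6

Column bests: θ=8.3, φ=8.3, ψ=8.9, ω=8.8, ξ=8.3.
Option 1 regrets: 0.3, 0.8, 0.0, 2.0, 1.4 → max 2.0
Option 2 regrets: 0.0, 0.0, 1.9, 0.2, 0.5 → max 1.9
Option 3 regrets: 1.6, 1.7, 2.2, 1.0, 0.4 → max 2.2
Option 4 regrets: 0.2, 1.7, 1.8, 2.2, 0.4 → max 2.2
Option 5 regrets: 1.5, 0.3, 0.5, 1.2, 0.0 → max 1.5
Option 6 regrets: 0.7, 0.7, 1.1, 0.0, 0.4 → max 1.1
Smallest max regret = 1.1 → Option 6.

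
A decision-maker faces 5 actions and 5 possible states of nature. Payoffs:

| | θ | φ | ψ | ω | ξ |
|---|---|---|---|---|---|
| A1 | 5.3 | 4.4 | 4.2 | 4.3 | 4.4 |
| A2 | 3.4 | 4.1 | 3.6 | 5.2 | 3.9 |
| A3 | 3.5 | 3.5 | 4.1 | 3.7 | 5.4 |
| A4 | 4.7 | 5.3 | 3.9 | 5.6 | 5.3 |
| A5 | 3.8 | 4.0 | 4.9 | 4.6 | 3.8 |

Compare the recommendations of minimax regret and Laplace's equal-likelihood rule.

minimax regret → A4; laplace → A4 (agree)

Column bests: θ=5.3, φ=5.3, ψ=4.9, ω=5.6, ξ=5.4.
A1 regrets: 0.0, 0.9, 0.7, 1.3, 1.0 → max 1.3
A2 regrets: 1.9, 1.2, 1.3, 0.4, 1.5 → max 1.9
A3 regrets: 1.8, 1.8, 0.8, 1.9, 0.0 → max 1.9
A4 regrets: 0.6, 0.0, 1.0, 0.0, 0.1 → max 1.0
A5 regrets: 1.5, 1.3, 0.0, 1.0, 1.6 → max 1.6
Smallest max regret = 1.0 → A4.
Row averages: A1=4.52, A2=4.04, A3=4.04, A4=4.96, A5=4.22
Highest average = 4.96 → A4.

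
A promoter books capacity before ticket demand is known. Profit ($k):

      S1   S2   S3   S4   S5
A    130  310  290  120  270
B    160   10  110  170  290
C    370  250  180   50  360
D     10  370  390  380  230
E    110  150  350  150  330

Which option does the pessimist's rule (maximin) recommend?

Row minima: A=120, B=10, C=50, D=10, E=110
Best worst-case = 120 → A.

A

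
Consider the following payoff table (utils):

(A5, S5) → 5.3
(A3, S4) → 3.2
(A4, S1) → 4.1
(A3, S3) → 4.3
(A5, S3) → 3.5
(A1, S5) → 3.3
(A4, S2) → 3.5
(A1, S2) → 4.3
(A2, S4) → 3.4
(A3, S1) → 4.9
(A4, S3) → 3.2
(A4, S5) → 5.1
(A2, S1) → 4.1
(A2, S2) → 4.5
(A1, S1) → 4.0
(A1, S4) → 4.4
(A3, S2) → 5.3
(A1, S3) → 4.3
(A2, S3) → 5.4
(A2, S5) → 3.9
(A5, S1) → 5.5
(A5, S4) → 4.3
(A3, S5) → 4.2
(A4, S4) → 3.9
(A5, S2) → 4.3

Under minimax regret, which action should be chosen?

A3

Column bests: S1=5.5, S2=5.3, S3=5.4, S4=4.4, S5=5.3.
A1 regrets: 1.5, 1.0, 1.1, 0.0, 2.0 → max 2.0
A2 regrets: 1.4, 0.8, 0.0, 1.0, 1.4 → max 1.4
A3 regrets: 0.6, 0.0, 1.1, 1.2, 1.1 → max 1.2
A4 regrets: 1.4, 1.8, 2.2, 0.5, 0.2 → max 2.2
A5 regrets: 0.0, 1.0, 1.9, 0.1, 0.0 → max 1.9
Smallest max regret = 1.2 → A3.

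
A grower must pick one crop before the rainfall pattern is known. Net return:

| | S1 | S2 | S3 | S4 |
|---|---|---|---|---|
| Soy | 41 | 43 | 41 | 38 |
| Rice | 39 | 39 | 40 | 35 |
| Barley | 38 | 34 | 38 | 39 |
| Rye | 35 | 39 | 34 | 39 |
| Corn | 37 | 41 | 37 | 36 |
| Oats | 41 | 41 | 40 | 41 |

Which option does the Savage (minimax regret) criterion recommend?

Column bests: S1=41, S2=43, S3=41, S4=41.
Soy regrets: 0, 0, 0, 3 → max 3
Rice regrets: 2, 4, 1, 6 → max 6
Barley regrets: 3, 9, 3, 2 → max 9
Rye regrets: 6, 4, 7, 2 → max 7
Corn regrets: 4, 2, 4, 5 → max 5
Oats regrets: 0, 2, 1, 0 → max 2
Smallest max regret = 2 → Oats.

Oats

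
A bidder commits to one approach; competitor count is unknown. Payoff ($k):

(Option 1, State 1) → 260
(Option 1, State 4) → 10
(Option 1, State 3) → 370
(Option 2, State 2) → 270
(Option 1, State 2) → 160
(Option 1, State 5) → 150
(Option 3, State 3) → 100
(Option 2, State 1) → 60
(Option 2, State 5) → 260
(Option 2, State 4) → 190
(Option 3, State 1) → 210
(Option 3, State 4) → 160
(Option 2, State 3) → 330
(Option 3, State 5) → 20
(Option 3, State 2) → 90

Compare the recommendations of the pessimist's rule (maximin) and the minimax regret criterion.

maximin → Option 2; minimax regret → Option 1 (disagree)

Row minima: Option 1=10, Option 2=60, Option 3=20
Best worst-case = 60 → Option 2.
Column bests: State 1=260, State 2=270, State 3=370, State 4=190, State 5=260.
Option 1 regrets: 0, 110, 0, 180, 110 → max 180
Option 2 regrets: 200, 0, 40, 0, 0 → max 200
Option 3 regrets: 50, 180, 270, 30, 240 → max 270
Smallest max regret = 180 → Option 1.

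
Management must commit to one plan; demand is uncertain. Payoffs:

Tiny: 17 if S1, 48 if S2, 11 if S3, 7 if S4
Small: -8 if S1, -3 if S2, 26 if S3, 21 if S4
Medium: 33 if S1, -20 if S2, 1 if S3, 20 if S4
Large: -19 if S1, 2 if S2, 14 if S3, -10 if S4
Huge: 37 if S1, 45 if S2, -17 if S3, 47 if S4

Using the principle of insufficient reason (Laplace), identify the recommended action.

Row averages: Tiny=20.75, Small=9, Medium=8.5, Large=-3.25, Huge=28
Highest average = 28 → Huge.

Huge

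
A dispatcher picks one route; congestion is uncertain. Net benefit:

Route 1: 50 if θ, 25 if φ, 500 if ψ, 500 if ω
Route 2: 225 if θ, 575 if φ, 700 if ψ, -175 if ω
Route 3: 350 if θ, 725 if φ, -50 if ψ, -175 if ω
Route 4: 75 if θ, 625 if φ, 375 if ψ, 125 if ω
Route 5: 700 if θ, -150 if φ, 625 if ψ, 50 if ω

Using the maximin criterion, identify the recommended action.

Route 4

Row minima: Route 1=25, Route 2=-175, Route 3=-175, Route 4=75, Route 5=-150
Best worst-case = 75 → Route 4.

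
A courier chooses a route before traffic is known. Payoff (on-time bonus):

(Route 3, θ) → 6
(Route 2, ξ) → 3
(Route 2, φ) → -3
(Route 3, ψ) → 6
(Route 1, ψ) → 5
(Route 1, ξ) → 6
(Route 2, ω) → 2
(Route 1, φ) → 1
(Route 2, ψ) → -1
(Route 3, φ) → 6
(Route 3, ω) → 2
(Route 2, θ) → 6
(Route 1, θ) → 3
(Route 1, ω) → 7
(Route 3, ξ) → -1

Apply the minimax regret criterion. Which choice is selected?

Route 1

Column bests: θ=6, φ=6, ψ=6, ω=7, ξ=6.
Route 1 regrets: 3, 5, 1, 0, 0 → max 5
Route 2 regrets: 0, 9, 7, 5, 3 → max 9
Route 3 regrets: 0, 0, 0, 5, 7 → max 7
Smallest max regret = 5 → Route 1.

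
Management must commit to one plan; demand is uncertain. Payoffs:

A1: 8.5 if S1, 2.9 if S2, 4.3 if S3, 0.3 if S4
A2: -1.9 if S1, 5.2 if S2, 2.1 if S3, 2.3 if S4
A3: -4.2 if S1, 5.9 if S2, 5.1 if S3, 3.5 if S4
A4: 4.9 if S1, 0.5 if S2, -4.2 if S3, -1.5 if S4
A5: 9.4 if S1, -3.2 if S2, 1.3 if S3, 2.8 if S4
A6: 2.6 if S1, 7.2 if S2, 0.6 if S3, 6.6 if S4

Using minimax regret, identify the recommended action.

A1

Column bests: S1=9.4, S2=7.2, S3=5.1, S4=6.6.
A1 regrets: 0.9, 4.3, 0.8, 6.3 → max 6.3
A2 regrets: 11.3, 2.0, 3.0, 4.3 → max 11.3
A3 regrets: 13.6, 1.3, 0.0, 3.1 → max 13.6
A4 regrets: 4.5, 6.7, 9.3, 8.1 → max 9.3
A5 regrets: 0.0, 10.4, 3.8, 3.8 → max 10.4
A6 regrets: 6.8, 0.0, 4.5, 0.0 → max 6.8
Smallest max regret = 6.3 → A1.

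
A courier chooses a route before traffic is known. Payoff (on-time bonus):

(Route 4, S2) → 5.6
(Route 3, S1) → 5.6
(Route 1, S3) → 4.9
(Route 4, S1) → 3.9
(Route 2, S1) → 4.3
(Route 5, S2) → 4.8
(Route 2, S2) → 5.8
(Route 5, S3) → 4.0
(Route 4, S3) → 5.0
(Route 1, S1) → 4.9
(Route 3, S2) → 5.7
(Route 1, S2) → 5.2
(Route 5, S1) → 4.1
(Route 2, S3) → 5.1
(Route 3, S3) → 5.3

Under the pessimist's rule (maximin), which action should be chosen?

Route 3

Row minima: Route 1=4.9, Route 2=4.3, Route 3=5.3, Route 4=3.9, Route 5=4.0
Best worst-case = 5.3 → Route 3.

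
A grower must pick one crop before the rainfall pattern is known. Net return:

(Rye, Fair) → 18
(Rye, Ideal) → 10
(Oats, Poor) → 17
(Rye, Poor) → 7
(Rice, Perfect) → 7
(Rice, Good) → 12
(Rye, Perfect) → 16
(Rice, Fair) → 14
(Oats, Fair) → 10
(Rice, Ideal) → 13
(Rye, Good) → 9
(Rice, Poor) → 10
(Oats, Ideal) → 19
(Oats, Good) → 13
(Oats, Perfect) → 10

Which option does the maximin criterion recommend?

Oats

Row minima: Oats=10, Rice=7, Rye=7
Best worst-case = 10 → Oats.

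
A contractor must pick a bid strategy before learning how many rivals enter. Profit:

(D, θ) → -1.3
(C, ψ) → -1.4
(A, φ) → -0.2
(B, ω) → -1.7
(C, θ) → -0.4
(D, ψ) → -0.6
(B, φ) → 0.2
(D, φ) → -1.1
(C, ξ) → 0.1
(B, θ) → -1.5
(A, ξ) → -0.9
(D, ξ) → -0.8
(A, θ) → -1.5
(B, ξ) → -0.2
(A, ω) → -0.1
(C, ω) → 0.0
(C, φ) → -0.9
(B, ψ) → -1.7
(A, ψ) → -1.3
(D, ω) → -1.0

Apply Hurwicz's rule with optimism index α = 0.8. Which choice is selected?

B

A: 0.8·(-0.1) + 0.2·(-1.5) = -0.38
B: 0.8·0.2 + 0.2·(-1.7) = -0.18
C: 0.8·0.1 + 0.2·(-1.4) = -0.2
D: 0.8·(-0.6) + 0.2·(-1.3) = -0.74
Highest Hurwicz score = -0.18 → B.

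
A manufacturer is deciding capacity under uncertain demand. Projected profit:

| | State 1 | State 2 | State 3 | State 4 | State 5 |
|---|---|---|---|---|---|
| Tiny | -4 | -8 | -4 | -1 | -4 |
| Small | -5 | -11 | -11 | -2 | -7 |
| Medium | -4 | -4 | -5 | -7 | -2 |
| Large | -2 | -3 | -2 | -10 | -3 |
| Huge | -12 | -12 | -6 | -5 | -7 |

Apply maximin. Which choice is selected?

Medium

Row minima: Tiny=-8, Small=-11, Medium=-7, Large=-10, Huge=-12
Best worst-case = -7 → Medium.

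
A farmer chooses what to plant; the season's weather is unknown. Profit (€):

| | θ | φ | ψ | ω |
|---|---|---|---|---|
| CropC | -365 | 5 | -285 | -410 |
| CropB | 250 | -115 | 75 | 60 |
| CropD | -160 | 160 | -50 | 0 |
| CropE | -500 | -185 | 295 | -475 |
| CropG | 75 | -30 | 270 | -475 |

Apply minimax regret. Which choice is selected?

Column bests: θ=250, φ=160, ψ=295, ω=60.
CropC regrets: 615, 155, 580, 470 → max 615
CropB regrets: 0, 275, 220, 0 → max 275
CropD regrets: 410, 0, 345, 60 → max 410
CropE regrets: 750, 345, 0, 535 → max 750
CropG regrets: 175, 190, 25, 535 → max 535
Smallest max regret = 275 → CropB.

CropB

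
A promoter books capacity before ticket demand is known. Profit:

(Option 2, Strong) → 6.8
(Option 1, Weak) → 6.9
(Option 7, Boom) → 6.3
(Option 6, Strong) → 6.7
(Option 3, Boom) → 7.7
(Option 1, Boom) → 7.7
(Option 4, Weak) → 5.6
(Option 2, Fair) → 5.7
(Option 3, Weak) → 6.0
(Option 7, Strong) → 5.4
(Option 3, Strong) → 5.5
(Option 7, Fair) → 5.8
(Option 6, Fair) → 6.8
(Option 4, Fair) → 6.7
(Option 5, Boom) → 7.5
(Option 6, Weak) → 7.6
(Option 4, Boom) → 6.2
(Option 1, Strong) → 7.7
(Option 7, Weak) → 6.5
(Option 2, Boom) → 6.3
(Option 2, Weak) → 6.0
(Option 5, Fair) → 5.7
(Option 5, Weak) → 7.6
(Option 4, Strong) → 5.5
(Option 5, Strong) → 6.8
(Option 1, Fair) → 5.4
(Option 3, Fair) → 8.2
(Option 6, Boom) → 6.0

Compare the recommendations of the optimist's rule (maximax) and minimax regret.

maximax → Option 3; minimax regret → Option 6 (disagree)

Row maxima: Option 1=7.7, Option 2=6.8, Option 3=8.2, Option 4=6.7, Option 5=7.6, Option 6=7.6, Option 7=6.5
Best best-case = 8.2 → Option 3.
Column bests: Weak=7.6, Fair=8.2, Strong=7.7, Boom=7.7.
Option 1 regrets: 0.7, 2.8, 0.0, 0.0 → max 2.8
Option 2 regrets: 1.6, 2.5, 0.9, 1.4 → max 2.5
Option 3 regrets: 1.6, 0.0, 2.2, 0.0 → max 2.2
Option 4 regrets: 2.0, 1.5, 2.2, 1.5 → max 2.2
Option 5 regrets: 0.0, 2.5, 0.9, 0.2 → max 2.5
Option 6 regrets: 0.0, 1.4, 1.0, 1.7 → max 1.7
Option 7 regrets: 1.1, 2.4, 2.3, 1.4 → max 2.4
Smallest max regret = 1.7 → Option 6.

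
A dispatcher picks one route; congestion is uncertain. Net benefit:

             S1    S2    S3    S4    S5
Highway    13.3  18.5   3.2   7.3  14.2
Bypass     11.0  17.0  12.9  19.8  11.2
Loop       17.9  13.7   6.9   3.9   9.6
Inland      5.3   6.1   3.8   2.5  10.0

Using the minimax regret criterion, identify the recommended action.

Bypass

Column bests: S1=17.9, S2=18.5, S3=12.9, S4=19.8, S5=14.2.
Highway regrets: 4.6, 0.0, 9.7, 12.5, 0.0 → max 12.5
Bypass regrets: 6.9, 1.5, 0.0, 0.0, 3.0 → max 6.9
Loop regrets: 0.0, 4.8, 6.0, 15.9, 4.6 → max 15.9
Inland regrets: 12.6, 12.4, 9.1, 17.3, 4.2 → max 17.3
Smallest max regret = 6.9 → Bypass.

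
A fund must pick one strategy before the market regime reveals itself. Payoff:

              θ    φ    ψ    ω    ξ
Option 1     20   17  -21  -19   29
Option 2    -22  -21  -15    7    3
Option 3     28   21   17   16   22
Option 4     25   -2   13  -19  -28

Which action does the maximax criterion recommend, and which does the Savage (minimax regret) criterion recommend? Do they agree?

Row maxima: Option 1=29, Option 2=7, Option 3=28, Option 4=25
Best best-case = 29 → Option 1.
Column bests: θ=28, φ=21, ψ=17, ω=16, ξ=29.
Option 1 regrets: 8, 4, 38, 35, 0 → max 38
Option 2 regrets: 50, 42, 32, 9, 26 → max 50
Option 3 regrets: 0, 0, 0, 0, 7 → max 7
Option 4 regrets: 3, 23, 4, 35, 57 → max 57
Smallest max regret = 7 → Option 3.

maximax → Option 1; minimax regret → Option 3 (disagree)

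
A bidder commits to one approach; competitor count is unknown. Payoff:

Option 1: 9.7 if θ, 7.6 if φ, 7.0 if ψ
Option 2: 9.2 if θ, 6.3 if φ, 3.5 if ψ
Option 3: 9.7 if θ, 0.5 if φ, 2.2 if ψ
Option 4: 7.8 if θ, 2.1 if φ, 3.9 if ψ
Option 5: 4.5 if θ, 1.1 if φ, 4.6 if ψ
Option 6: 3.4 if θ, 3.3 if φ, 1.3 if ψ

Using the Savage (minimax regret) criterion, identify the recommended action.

Column bests: θ=9.7, φ=7.6, ψ=7.0.
Option 1 regrets: 0.0, 0.0, 0.0 → max 0.0
Option 2 regrets: 0.5, 1.3, 3.5 → max 3.5
Option 3 regrets: 0.0, 7.1, 4.8 → max 7.1
Option 4 regrets: 1.9, 5.5, 3.1 → max 5.5
Option 5 regrets: 5.2, 6.5, 2.4 → max 6.5
Option 6 regrets: 6.3, 4.3, 5.7 → max 6.3
Smallest max regret = 0.0 → Option 1.

Option 1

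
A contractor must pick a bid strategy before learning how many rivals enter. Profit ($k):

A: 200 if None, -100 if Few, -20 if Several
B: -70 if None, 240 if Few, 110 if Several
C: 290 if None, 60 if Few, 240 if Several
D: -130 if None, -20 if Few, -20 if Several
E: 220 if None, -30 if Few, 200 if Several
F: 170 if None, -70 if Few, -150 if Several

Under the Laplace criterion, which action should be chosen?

Row averages: A=80/3, B=280/3, C=590/3, D=-170/3, E=130, F=-50/3
Highest average = 590/3 → C.

C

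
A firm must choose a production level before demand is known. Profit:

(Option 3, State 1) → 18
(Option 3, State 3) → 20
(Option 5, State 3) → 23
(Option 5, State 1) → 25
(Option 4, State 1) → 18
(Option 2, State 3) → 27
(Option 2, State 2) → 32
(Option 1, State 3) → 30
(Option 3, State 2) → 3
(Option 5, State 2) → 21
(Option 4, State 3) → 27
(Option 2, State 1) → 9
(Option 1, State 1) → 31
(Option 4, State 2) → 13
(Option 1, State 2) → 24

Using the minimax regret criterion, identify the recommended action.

Option 1

Column bests: State 1=31, State 2=32, State 3=30.
Option 1 regrets: 0, 8, 0 → max 8
Option 2 regrets: 22, 0, 3 → max 22
Option 3 regrets: 13, 29, 10 → max 29
Option 4 regrets: 13, 19, 3 → max 19
Option 5 regrets: 6, 11, 7 → max 11
Smallest max regret = 8 → Option 1.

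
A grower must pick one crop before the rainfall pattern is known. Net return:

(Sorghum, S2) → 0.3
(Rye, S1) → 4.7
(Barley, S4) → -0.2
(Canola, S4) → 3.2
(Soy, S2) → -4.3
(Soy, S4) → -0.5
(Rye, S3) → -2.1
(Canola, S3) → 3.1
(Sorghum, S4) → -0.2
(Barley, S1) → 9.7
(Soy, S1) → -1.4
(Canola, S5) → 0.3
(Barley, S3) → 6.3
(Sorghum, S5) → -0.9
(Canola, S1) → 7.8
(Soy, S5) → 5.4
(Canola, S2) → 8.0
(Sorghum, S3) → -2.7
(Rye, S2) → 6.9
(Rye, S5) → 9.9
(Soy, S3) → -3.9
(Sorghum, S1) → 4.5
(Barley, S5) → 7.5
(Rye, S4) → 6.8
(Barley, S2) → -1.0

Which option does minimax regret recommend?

Column bests: S1=9.7, S2=8.0, S3=6.3, S4=6.8, S5=9.9.
Soy regrets: 11.1, 12.3, 10.2, 7.3, 4.5 → max 12.3
Sorghum regrets: 5.2, 7.7, 9.0, 7.0, 10.8 → max 10.8
Barley regrets: 0.0, 9.0, 0.0, 7.0, 2.4 → max 9.0
Canola regrets: 1.9, 0.0, 3.2, 3.6, 9.6 → max 9.6
Rye regrets: 5.0, 1.1, 8.4, 0.0, 0.0 → max 8.4
Smallest max regret = 8.4 → Rye.

Rye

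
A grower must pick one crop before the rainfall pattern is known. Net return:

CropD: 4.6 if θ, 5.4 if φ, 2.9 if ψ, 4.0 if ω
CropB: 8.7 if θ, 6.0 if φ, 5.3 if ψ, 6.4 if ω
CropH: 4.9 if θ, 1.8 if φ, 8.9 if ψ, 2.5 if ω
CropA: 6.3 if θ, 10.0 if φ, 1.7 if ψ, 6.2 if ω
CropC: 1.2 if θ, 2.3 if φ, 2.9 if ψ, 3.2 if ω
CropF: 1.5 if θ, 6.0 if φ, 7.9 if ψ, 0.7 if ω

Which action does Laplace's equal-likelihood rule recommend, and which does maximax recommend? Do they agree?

laplace → CropB; maximax → CropA (disagree)

Row averages: CropD=4.225, CropB=6.6, CropH=4.525, CropA=6.05, CropC=2.4, CropF=4.025
Highest average = 6.6 → CropB.
Row maxima: CropD=5.4, CropB=8.7, CropH=8.9, CropA=10.0, CropC=3.2, CropF=7.9
Best best-case = 10.0 → CropA.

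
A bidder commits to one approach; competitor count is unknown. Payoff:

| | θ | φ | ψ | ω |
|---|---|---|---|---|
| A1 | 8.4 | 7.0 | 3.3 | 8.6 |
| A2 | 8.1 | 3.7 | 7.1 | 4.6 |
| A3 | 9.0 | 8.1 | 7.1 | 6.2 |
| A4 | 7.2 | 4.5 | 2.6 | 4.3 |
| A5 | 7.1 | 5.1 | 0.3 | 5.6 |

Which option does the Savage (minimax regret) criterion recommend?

Column bests: θ=9.0, φ=8.1, ψ=7.1, ω=8.6.
A1 regrets: 0.6, 1.1, 3.8, 0.0 → max 3.8
A2 regrets: 0.9, 4.4, 0.0, 4.0 → max 4.4
A3 regrets: 0.0, 0.0, 0.0, 2.4 → max 2.4
A4 regrets: 1.8, 3.6, 4.5, 4.3 → max 4.5
A5 regrets: 1.9, 3.0, 6.8, 3.0 → max 6.8
Smallest max regret = 2.4 → A3.

A3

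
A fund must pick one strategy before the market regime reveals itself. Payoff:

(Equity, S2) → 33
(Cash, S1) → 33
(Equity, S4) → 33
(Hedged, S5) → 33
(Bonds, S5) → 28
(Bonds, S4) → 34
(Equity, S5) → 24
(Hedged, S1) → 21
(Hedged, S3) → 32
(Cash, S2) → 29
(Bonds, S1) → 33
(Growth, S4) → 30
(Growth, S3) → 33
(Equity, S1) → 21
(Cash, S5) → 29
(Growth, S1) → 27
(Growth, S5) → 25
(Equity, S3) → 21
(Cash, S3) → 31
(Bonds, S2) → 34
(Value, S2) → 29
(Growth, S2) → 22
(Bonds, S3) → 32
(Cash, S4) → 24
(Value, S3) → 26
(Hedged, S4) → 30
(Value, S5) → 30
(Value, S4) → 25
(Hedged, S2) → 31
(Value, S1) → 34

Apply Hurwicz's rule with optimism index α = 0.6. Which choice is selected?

Bonds

Cash: 0.6·33 + 0.4·24 = 29.4
Growth: 0.6·33 + 0.4·22 = 28.6
Equity: 0.6·33 + 0.4·21 = 28.2
Bonds: 0.6·34 + 0.4·28 = 31.6
Hedged: 0.6·33 + 0.4·21 = 28.2
Value: 0.6·34 + 0.4·25 = 30.4
Highest Hurwicz score = 31.6 → Bonds.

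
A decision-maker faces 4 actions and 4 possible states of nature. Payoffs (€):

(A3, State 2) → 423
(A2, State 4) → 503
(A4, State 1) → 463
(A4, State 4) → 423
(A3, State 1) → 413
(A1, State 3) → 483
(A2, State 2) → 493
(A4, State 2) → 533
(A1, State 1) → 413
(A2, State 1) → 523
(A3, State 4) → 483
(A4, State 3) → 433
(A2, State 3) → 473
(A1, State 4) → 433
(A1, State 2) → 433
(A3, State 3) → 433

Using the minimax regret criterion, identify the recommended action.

Column bests: State 1=523, State 2=533, State 3=483, State 4=503.
A1 regrets: 110, 100, 0, 70 → max 110
A2 regrets: 0, 40, 10, 0 → max 40
A3 regrets: 110, 110, 50, 20 → max 110
A4 regrets: 60, 0, 50, 80 → max 80
Smallest max regret = 40 → A2.

A2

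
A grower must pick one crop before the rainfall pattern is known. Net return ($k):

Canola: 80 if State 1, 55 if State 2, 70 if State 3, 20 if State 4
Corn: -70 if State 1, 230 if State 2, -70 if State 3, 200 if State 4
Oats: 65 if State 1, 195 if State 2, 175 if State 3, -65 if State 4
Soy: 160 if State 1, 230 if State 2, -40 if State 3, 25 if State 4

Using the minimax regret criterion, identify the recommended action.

Canola

Column bests: State 1=160, State 2=230, State 3=175, State 4=200.
Canola regrets: 80, 175, 105, 180 → max 180
Corn regrets: 230, 0, 245, 0 → max 245
Oats regrets: 95, 35, 0, 265 → max 265
Soy regrets: 0, 0, 215, 175 → max 215
Smallest max regret = 180 → Canola.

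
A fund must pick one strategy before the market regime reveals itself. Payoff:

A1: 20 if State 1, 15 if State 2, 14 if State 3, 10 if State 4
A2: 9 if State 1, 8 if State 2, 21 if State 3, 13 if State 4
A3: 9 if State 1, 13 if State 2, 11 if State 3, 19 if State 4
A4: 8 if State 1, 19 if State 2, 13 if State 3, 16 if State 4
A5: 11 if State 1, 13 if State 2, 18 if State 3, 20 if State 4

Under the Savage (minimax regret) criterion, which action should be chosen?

A5

Column bests: State 1=20, State 2=19, State 3=21, State 4=20.
A1 regrets: 0, 4, 7, 10 → max 10
A2 regrets: 11, 11, 0, 7 → max 11
A3 regrets: 11, 6, 10, 1 → max 11
A4 regrets: 12, 0, 8, 4 → max 12
A5 regrets: 9, 6, 3, 0 → max 9
Smallest max regret = 9 → A5.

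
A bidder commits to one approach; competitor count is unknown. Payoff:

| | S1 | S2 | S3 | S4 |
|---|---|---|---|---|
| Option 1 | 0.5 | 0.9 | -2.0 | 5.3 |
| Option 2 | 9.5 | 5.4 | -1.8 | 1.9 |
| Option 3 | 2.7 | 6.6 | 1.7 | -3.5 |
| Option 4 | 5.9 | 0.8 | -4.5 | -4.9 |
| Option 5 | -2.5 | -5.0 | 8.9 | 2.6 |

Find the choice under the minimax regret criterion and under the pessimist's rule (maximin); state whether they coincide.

Column bests: S1=9.5, S2=6.6, S3=8.9, S4=5.3.
Option 1 regrets: 9.0, 5.7, 10.9, 0.0 → max 10.9
Option 2 regrets: 0.0, 1.2, 10.7, 3.4 → max 10.7
Option 3 regrets: 6.8, 0.0, 7.2, 8.8 → max 8.8
Option 4 regrets: 3.6, 5.8, 13.4, 10.2 → max 13.4
Option 5 regrets: 12.0, 11.6, 0.0, 2.7 → max 12.0
Smallest max regret = 8.8 → Option 3.
Row minima: Option 1=-2.0, Option 2=-1.8, Option 3=-3.5, Option 4=-4.9, Option 5=-5.0
Best worst-case = -1.8 → Option 2.

minimax regret → Option 3; maximin → Option 2 (disagree)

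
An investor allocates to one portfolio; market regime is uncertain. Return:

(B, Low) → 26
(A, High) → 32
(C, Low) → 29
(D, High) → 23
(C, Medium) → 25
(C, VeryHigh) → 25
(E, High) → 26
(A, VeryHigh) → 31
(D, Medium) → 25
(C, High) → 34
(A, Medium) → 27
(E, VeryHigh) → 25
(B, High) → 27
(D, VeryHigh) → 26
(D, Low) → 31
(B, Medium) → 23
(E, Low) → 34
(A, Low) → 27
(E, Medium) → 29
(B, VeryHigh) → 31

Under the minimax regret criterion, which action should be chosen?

Column bests: Low=34, Medium=29, High=34, VeryHigh=31.
A regrets: 7, 2, 2, 0 → max 7
B regrets: 8, 6, 7, 0 → max 8
C regrets: 5, 4, 0, 6 → max 6
D regrets: 3, 4, 11, 5 → max 11
E regrets: 0, 0, 8, 6 → max 8
Smallest max regret = 6 → C.

C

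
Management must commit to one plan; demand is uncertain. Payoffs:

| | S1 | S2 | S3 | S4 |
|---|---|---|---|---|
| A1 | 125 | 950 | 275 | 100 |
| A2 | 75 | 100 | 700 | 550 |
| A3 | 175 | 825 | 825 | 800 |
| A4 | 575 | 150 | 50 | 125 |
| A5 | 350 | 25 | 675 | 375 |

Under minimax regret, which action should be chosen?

Column bests: S1=575, S2=950, S3=825, S4=800.
A1 regrets: 450, 0, 550, 700 → max 700
A2 regrets: 500, 850, 125, 250 → max 850
A3 regrets: 400, 125, 0, 0 → max 400
A4 regrets: 0, 800, 775, 675 → max 800
A5 regrets: 225, 925, 150, 425 → max 925
Smallest max regret = 400 → A3.

A3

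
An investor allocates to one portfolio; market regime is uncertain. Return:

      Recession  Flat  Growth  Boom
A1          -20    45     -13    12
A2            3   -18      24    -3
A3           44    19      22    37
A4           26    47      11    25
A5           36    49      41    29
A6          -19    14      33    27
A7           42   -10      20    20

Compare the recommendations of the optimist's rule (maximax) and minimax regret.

maximax → A5; minimax regret → A5 (agree)

Row maxima: A1=45, A2=24, A3=44, A4=47, A5=49, A6=33, A7=42
Best best-case = 49 → A5.
Column bests: Recession=44, Flat=49, Growth=41, Boom=37.
A1 regrets: 64, 4, 54, 25 → max 64
A2 regrets: 41, 67, 17, 40 → max 67
A3 regrets: 0, 30, 19, 0 → max 30
A4 regrets: 18, 2, 30, 12 → max 30
A5 regrets: 8, 0, 0, 8 → max 8
A6 regrets: 63, 35, 8, 10 → max 63
A7 regrets: 2, 59, 21, 17 → max 59
Smallest max regret = 8 → A5.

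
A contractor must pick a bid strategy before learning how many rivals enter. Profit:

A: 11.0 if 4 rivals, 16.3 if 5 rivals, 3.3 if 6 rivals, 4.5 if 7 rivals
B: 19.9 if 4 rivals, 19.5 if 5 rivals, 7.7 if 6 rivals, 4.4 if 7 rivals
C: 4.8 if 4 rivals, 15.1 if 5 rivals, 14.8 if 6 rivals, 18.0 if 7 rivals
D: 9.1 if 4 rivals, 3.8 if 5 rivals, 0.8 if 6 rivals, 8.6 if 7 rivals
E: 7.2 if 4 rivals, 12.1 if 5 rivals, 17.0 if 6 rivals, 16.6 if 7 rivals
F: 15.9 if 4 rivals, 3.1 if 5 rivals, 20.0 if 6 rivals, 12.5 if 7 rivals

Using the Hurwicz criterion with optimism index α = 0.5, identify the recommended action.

B

A: 0.5·16.3 + 0.5·3.3 = 9.8
B: 0.5·19.9 + 0.5·4.4 = 12.15
C: 0.5·18.0 + 0.5·4.8 = 11.4
D: 0.5·9.1 + 0.5·0.8 = 4.95
E: 0.5·17.0 + 0.5·7.2 = 12.1
F: 0.5·20.0 + 0.5·3.1 = 11.55
Highest Hurwicz score = 12.15 → B.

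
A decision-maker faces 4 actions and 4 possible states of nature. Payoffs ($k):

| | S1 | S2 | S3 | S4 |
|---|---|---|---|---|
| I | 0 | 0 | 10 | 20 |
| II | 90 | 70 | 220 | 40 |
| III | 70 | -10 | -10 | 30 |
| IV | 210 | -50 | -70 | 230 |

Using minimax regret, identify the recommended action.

II

Column bests: S1=210, S2=70, S3=220, S4=230.
I regrets: 210, 70, 210, 210 → max 210
II regrets: 120, 0, 0, 190 → max 190
III regrets: 140, 80, 230, 200 → max 230
IV regrets: 0, 120, 290, 0 → max 290
Smallest max regret = 190 → II.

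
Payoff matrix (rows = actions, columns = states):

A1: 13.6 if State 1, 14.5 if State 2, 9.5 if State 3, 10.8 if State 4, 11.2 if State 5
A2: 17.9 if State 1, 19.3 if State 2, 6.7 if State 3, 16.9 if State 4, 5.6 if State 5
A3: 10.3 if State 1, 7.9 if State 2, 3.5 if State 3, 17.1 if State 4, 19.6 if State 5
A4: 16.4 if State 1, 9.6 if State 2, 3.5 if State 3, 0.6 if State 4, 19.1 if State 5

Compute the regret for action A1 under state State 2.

Best payoff under State 2 is 19.3.
Regret = 19.3 − 14.5 = 4.8.

4.8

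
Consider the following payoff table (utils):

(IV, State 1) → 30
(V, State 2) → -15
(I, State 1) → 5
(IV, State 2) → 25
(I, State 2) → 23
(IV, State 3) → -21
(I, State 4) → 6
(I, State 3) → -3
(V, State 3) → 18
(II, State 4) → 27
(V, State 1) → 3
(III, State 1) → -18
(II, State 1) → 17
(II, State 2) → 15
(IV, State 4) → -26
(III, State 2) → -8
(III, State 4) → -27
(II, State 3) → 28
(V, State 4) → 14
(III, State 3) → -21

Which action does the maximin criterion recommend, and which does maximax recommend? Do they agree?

maximin → II; maximax → IV (disagree)

Row minima: I=-3, II=15, III=-27, IV=-26, V=-15
Best worst-case = 15 → II.
Row maxima: I=23, II=28, III=-8, IV=30, V=18
Best best-case = 30 → IV.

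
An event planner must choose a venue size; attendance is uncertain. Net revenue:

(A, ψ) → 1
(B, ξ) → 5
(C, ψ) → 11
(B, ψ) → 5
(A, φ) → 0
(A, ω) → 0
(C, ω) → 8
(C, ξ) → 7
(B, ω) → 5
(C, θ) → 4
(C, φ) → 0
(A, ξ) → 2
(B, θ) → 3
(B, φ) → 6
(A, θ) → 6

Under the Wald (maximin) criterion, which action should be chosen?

Row minima: A=0, B=3, C=0
Best worst-case = 3 → B.

B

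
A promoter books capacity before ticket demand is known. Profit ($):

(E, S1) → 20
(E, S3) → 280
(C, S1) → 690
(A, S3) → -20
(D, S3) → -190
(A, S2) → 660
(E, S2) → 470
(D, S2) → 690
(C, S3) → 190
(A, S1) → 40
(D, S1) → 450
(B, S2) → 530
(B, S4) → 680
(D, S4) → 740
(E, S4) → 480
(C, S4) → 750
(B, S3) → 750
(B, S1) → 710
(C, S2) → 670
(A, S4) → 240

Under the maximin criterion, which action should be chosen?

Row minima: A=-20, B=530, C=190, D=-190, E=20
Best worst-case = 530 → B.

B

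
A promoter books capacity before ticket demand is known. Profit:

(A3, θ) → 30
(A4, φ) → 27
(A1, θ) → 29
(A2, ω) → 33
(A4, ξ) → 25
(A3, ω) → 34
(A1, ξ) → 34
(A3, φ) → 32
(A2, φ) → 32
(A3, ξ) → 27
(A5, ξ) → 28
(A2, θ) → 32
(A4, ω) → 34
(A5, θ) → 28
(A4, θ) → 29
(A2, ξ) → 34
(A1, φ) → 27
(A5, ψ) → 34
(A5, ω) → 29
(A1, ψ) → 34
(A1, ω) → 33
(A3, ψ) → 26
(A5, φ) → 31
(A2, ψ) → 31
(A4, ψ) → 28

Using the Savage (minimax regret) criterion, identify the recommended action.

Column bests: θ=32, φ=32, ψ=34, ω=34, ξ=34.
A1 regrets: 3, 5, 0, 1, 0 → max 5
A2 regrets: 0, 0, 3, 1, 0 → max 3
A3 regrets: 2, 0, 8, 0, 7 → max 8
A4 regrets: 3, 5, 6, 0, 9 → max 9
A5 regrets: 4, 1, 0, 5, 6 → max 6
Smallest max regret = 3 → A2.

A2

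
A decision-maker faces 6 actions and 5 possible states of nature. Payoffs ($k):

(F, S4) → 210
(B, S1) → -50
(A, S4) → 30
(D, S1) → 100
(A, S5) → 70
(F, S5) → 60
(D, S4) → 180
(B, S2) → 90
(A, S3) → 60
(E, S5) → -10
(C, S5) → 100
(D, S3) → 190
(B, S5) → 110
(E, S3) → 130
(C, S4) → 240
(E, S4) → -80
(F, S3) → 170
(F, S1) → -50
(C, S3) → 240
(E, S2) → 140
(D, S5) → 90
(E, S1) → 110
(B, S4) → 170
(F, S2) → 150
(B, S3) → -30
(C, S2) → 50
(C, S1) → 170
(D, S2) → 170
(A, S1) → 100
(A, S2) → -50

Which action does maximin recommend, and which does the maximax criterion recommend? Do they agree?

maximin → D; maximax → C (disagree)

Row minima: A=-50, B=-50, C=50, D=90, E=-80, F=-50
Best worst-case = 90 → D.
Row maxima: A=100, B=170, C=240, D=190, E=140, F=210
Best best-case = 240 → C.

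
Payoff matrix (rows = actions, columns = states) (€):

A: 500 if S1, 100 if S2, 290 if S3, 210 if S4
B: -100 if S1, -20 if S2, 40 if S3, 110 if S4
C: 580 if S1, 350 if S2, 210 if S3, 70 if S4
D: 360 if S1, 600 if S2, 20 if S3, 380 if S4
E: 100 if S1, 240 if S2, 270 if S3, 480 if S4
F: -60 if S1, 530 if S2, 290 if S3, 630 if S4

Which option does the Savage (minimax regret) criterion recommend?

D

Column bests: S1=580, S2=600, S3=290, S4=630.
A regrets: 80, 500, 0, 420 → max 500
B regrets: 680, 620, 250, 520 → max 680
C regrets: 0, 250, 80, 560 → max 560
D regrets: 220, 0, 270, 250 → max 270
E regrets: 480, 360, 20, 150 → max 480
F regrets: 640, 70, 0, 0 → max 640
Smallest max regret = 270 → D.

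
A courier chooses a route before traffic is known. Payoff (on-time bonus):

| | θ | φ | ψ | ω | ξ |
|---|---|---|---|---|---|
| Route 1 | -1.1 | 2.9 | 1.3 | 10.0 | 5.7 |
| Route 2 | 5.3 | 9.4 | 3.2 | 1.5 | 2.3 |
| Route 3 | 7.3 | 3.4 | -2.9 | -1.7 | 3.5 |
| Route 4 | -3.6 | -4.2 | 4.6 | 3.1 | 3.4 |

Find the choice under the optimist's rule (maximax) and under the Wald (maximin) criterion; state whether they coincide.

maximax → Route 1; maximin → Route 2 (disagree)

Row maxima: Route 1=10.0, Route 2=9.4, Route 3=7.3, Route 4=4.6
Best best-case = 10.0 → Route 1.
Row minima: Route 1=-1.1, Route 2=1.5, Route 3=-2.9, Route 4=-4.2
Best worst-case = 1.5 → Route 2.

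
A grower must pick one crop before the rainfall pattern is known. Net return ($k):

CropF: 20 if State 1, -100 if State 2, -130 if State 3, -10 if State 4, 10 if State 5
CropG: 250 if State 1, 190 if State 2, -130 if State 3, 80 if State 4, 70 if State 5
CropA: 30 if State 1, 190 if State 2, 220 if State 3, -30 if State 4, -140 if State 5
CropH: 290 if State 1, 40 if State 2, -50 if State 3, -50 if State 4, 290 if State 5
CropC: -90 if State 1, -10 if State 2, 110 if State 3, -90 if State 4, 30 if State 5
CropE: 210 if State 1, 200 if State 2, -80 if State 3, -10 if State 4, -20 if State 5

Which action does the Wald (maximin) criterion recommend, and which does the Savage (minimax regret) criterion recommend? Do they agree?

Row minima: CropF=-130, CropG=-130, CropA=-140, CropH=-50, CropC=-90, CropE=-80
Best worst-case = -50 → CropH.
Column bests: State 1=290, State 2=200, State 3=220, State 4=80, State 5=290.
CropF regrets: 270, 300, 350, 90, 280 → max 350
CropG regrets: 40, 10, 350, 0, 220 → max 350
CropA regrets: 260, 10, 0, 110, 430 → max 430
CropH regrets: 0, 160, 270, 130, 0 → max 270
CropC regrets: 380, 210, 110, 170, 260 → max 380
CropE regrets: 80, 0, 300, 90, 310 → max 310
Smallest max regret = 270 → CropH.

maximin → CropH; minimax regret → CropH (agree)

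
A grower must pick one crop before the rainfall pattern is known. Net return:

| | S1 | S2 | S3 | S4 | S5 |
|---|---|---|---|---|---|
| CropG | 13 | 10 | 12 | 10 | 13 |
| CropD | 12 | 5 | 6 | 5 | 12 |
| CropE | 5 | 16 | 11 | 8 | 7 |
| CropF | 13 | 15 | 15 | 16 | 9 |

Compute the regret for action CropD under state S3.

9

Best payoff under S3 is 15.
Regret = 15 − 6 = 9.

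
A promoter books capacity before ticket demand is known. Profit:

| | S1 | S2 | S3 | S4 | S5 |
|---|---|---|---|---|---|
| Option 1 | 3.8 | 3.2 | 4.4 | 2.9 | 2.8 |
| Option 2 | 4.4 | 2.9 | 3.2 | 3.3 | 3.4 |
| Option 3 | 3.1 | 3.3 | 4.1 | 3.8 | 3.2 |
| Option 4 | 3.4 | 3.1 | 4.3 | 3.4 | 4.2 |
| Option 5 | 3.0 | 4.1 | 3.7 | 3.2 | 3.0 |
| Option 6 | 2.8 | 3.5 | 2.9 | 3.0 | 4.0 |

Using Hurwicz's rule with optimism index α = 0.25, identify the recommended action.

Option 4

Option 1: 0.25·4.4 + 0.75·2.8 = 3.2
Option 2: 0.25·4.4 + 0.75·2.9 = 3.275
Option 3: 0.25·4.1 + 0.75·3.1 = 3.35
Option 4: 0.25·4.3 + 0.75·3.1 = 3.4
Option 5: 0.25·4.1 + 0.75·3.0 = 3.275
Option 6: 0.25·4.0 + 0.75·2.8 = 3.1
Highest Hurwicz score = 3.4 → Option 4.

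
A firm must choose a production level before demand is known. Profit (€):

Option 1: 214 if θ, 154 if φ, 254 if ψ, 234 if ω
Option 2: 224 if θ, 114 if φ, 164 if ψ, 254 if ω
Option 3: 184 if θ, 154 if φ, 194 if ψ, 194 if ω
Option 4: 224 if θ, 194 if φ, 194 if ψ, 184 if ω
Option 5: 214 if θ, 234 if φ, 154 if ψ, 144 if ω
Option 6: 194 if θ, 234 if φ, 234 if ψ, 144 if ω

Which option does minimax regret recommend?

Option 4

Column bests: θ=224, φ=234, ψ=254, ω=254.
Option 1 regrets: 10, 80, 0, 20 → max 80
Option 2 regrets: 0, 120, 90, 0 → max 120
Option 3 regrets: 40, 80, 60, 60 → max 80
Option 4 regrets: 0, 40, 60, 70 → max 70
Option 5 regrets: 10, 0, 100, 110 → max 110
Option 6 regrets: 30, 0, 20, 110 → max 110
Smallest max regret = 70 → Option 4.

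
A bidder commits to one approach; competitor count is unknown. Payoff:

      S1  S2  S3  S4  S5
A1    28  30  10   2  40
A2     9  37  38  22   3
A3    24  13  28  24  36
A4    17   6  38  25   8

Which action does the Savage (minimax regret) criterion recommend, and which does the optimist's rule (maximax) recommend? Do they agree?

minimax regret → A3; maximax → A1 (disagree)

Column bests: S1=28, S2=37, S3=38, S4=25, S5=40.
A1 regrets: 0, 7, 28, 23, 0 → max 28
A2 regrets: 19, 0, 0, 3, 37 → max 37
A3 regrets: 4, 24, 10, 1, 4 → max 24
A4 regrets: 11, 31, 0, 0, 32 → max 32
Smallest max regret = 24 → A3.
Row maxima: A1=40, A2=38, A3=36, A4=38
Best best-case = 40 → A1.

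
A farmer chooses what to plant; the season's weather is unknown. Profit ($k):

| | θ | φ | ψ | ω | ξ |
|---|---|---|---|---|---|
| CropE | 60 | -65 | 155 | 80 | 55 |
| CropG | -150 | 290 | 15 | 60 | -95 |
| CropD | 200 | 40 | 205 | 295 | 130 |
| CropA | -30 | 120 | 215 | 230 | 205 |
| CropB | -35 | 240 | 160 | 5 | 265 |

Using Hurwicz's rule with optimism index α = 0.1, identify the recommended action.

CropE: 0.1·155 + 0.9·(-65) = -43
CropG: 0.1·290 + 0.9·(-150) = -106
CropD: 0.1·295 + 0.9·40 = 65.5
CropA: 0.1·230 + 0.9·(-30) = -4
CropB: 0.1·265 + 0.9·(-35) = -5
Highest Hurwicz score = 65.5 → CropD.

CropD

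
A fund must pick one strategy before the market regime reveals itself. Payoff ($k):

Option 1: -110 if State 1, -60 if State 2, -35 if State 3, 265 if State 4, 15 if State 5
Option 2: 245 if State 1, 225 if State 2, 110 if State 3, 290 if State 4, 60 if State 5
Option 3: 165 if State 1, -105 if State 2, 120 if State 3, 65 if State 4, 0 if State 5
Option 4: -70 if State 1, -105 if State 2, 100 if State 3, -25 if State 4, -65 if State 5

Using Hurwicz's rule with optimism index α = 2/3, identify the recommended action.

Option 1: 2/3·265 + 1/3·(-110) = 140
Option 2: 2/3·290 + 1/3·60 = 640/3
Option 3: 2/3·165 + 1/3·(-105) = 75
Option 4: 2/3·100 + 1/3·(-105) = 95/3
Highest Hurwicz score = 640/3 → Option 2.

Option 2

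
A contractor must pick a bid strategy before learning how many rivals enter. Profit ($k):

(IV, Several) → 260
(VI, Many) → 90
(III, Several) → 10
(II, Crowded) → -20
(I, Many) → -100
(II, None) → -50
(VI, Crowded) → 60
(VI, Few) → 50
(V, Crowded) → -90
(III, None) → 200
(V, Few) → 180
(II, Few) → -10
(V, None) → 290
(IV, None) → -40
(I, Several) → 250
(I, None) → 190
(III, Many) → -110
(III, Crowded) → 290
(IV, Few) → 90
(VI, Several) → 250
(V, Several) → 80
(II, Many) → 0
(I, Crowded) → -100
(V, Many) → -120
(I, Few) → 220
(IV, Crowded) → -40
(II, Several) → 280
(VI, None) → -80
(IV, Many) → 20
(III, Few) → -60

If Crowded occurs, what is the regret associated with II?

Best payoff under Crowded is 290.
Regret = 290 − (-20) = 310.

310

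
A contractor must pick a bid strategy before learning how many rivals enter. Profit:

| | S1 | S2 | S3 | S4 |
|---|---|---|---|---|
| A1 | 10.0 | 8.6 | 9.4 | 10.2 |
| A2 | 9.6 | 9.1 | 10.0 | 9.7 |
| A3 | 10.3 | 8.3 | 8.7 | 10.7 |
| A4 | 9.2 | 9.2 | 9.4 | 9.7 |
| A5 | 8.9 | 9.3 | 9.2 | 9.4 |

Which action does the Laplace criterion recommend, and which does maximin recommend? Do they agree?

laplace → A2; maximin → A4 (disagree)

Row averages: A1=9.55, A2=9.6, A3=9.5, A4=9.375, A5=9.2
Highest average = 9.6 → A2.
Row minima: A1=8.6, A2=9.1, A3=8.3, A4=9.2, A5=8.9
Best worst-case = 9.2 → A4.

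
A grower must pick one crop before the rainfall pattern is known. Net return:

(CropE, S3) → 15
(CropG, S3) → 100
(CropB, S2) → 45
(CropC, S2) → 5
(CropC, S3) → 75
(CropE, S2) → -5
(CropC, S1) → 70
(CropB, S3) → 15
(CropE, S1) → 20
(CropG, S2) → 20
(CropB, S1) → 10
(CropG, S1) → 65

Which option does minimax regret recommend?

CropG

Column bests: S1=70, S2=45, S3=100.
CropE regrets: 50, 50, 85 → max 85
CropG regrets: 5, 25, 0 → max 25
CropB regrets: 60, 0, 85 → max 85
CropC regrets: 0, 40, 25 → max 40
Smallest max regret = 25 → CropG.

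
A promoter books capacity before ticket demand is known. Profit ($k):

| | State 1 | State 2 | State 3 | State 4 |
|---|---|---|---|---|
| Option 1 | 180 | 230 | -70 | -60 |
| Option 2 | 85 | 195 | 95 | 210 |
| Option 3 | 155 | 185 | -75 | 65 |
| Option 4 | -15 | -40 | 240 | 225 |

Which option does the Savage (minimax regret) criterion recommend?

Option 2

Column bests: State 1=180, State 2=230, State 3=240, State 4=225.
Option 1 regrets: 0, 0, 310, 285 → max 310
Option 2 regrets: 95, 35, 145, 15 → max 145
Option 3 regrets: 25, 45, 315, 160 → max 315
Option 4 regrets: 195, 270, 0, 0 → max 270
Smallest max regret = 145 → Option 2.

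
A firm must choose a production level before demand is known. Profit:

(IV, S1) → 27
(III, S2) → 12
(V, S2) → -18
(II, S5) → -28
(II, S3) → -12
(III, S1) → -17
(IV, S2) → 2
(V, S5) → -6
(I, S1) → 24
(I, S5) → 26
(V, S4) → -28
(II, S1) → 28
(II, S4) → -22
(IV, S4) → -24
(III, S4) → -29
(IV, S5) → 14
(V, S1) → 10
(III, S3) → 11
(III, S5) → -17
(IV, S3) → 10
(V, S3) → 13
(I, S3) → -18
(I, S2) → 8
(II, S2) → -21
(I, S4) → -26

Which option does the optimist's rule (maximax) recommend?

II

Row maxima: I=26, II=28, III=12, IV=27, V=13
Best best-case = 28 → II.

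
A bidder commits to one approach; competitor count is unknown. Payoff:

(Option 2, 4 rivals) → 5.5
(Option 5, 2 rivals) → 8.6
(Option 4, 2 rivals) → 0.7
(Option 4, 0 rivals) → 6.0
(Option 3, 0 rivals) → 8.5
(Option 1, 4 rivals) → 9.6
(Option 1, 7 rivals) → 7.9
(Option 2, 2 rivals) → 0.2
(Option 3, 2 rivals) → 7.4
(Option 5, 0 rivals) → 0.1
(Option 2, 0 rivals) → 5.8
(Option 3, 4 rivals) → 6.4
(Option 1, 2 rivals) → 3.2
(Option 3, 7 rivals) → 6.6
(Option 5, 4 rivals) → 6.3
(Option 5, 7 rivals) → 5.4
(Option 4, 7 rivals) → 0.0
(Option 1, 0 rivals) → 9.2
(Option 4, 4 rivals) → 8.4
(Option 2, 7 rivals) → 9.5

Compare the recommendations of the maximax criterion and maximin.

maximax → Option 1; maximin → Option 3 (disagree)

Row maxima: Option 1=9.6, Option 2=9.5, Option 3=8.5, Option 4=8.4, Option 5=8.6
Best best-case = 9.6 → Option 1.
Row minima: Option 1=3.2, Option 2=0.2, Option 3=6.4, Option 4=0.0, Option 5=0.1
Best worst-case = 6.4 → Option 3.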